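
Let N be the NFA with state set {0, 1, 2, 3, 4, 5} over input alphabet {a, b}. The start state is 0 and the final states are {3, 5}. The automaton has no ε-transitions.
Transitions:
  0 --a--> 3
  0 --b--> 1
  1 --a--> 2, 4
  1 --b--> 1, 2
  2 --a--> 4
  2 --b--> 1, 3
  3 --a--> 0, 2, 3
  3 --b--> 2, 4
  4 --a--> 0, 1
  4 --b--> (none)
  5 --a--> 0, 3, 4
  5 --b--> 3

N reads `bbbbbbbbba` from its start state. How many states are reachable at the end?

Start: {0}
read b: {1}
read b: {1, 2}
read b: {1, 2, 3}
read b: {1, 2, 3, 4}
read b: {1, 2, 3, 4}
read b: {1, 2, 3, 4}
read b: {1, 2, 3, 4}
read b: {1, 2, 3, 4}
read b: {1, 2, 3, 4}
read a: {0, 1, 2, 3, 4}
Final reachable set {0, 1, 2, 3, 4} has 5 states.

5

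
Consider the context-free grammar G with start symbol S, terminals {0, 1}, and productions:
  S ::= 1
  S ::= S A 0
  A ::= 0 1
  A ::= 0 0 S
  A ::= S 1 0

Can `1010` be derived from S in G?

yes

S ⇒ SA0 ⇒ 1A0 ⇒ 1010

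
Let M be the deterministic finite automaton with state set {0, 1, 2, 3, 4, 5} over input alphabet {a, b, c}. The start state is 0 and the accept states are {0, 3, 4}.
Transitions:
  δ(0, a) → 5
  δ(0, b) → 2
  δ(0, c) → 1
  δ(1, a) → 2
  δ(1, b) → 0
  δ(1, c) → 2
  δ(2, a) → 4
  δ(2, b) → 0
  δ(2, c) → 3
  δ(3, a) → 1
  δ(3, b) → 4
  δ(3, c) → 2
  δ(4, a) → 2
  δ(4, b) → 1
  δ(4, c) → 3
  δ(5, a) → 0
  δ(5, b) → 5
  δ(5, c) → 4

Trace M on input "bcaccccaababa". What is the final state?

0 --b--> 2
2 --c--> 3
3 --a--> 1
1 --c--> 2
2 --c--> 3
3 --c--> 2
2 --c--> 3
3 --a--> 1
1 --a--> 2
2 --b--> 0
0 --a--> 5
5 --b--> 5
5 --a--> 0

0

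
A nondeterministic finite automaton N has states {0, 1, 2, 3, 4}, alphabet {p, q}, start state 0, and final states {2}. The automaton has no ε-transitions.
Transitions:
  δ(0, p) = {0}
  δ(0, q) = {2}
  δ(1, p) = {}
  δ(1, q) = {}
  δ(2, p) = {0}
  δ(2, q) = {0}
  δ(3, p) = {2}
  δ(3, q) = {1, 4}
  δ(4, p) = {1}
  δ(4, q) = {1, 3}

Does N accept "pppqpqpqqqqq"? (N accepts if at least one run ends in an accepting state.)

accepted

Start: {0}
read p: {0}
read p: {0}
read p: {0}
read q: {2}
read p: {0}
read q: {2}
read p: {0}
read q: {2}
read q: {0}
read q: {2}
read q: {0}
read q: {2}
Reachable ∩ accepting = {2} — nonempty.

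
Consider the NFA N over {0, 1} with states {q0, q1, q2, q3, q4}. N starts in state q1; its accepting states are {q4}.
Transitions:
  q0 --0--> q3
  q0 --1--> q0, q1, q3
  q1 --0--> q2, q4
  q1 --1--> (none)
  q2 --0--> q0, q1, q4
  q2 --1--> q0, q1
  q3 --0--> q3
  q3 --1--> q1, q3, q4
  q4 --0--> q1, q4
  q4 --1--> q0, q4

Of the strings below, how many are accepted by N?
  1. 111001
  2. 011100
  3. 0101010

2

111001: rejected
011100: accepted
0101010: accepted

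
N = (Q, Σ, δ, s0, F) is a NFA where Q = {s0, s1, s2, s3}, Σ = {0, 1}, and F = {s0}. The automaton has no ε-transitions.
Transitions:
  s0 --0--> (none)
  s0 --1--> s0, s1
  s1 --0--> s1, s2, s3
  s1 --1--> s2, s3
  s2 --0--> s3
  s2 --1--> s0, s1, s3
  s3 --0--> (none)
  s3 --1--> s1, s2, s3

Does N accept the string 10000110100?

Start: {s0}
read 1: {s0, s1}
read 0: {s1, s2, s3}
read 0: {s1, s2, s3}
read 0: {s1, s2, s3}
read 0: {s1, s2, s3}
read 1: {s0, s1, s2, s3}
read 1: {s0, s1, s2, s3}
read 0: {s1, s2, s3}
read 1: {s0, s1, s2, s3}
read 0: {s1, s2, s3}
read 0: {s1, s2, s3}
Reachable ∩ accepting = {} — empty.

rejected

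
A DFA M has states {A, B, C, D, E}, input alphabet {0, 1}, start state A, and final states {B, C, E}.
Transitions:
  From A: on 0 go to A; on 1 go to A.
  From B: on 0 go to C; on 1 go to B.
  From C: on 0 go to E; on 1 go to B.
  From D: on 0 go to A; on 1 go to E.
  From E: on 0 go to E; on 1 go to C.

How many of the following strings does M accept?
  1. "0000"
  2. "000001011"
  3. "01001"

0

"0000": rejected
"000001011": rejected
"01001": rejected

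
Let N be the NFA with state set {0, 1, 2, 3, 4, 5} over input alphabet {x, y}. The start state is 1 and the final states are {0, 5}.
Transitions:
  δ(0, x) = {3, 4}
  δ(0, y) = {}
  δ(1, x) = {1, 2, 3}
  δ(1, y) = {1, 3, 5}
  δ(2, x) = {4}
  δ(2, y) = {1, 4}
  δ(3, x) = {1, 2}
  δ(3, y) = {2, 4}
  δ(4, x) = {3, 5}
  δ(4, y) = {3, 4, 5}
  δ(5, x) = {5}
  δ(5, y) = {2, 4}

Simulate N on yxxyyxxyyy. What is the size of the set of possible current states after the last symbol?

5

Start: {1}
read y: {1, 3, 5}
read x: {1, 2, 3, 5}
read x: {1, 2, 3, 4, 5}
read y: {1, 2, 3, 4, 5}
read y: {1, 2, 3, 4, 5}
read x: {1, 2, 3, 4, 5}
read x: {1, 2, 3, 4, 5}
read y: {1, 2, 3, 4, 5}
read y: {1, 2, 3, 4, 5}
read y: {1, 2, 3, 4, 5}
Final reachable set {1, 2, 3, 4, 5} has 5 states.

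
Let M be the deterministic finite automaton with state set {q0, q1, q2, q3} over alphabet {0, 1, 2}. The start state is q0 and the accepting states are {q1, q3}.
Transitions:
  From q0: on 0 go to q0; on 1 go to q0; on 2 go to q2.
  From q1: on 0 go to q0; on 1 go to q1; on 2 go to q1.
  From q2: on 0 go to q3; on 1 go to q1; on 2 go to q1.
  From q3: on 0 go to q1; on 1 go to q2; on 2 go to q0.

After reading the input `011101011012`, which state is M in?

q0 --0--> q0
q0 --1--> q0
q0 --1--> q0
q0 --1--> q0
q0 --0--> q0
q0 --1--> q0
q0 --0--> q0
q0 --1--> q0
q0 --1--> q0
q0 --0--> q0
q0 --1--> q0
q0 --2--> q2

q2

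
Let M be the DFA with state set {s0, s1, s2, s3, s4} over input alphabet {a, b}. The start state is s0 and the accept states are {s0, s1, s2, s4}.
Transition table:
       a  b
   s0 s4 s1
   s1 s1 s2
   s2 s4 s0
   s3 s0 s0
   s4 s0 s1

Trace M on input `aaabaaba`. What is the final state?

s4

s0 --a--> s4
s4 --a--> s0
s0 --a--> s4
s4 --b--> s1
s1 --a--> s1
s1 --a--> s1
s1 --b--> s2
s2 --a--> s4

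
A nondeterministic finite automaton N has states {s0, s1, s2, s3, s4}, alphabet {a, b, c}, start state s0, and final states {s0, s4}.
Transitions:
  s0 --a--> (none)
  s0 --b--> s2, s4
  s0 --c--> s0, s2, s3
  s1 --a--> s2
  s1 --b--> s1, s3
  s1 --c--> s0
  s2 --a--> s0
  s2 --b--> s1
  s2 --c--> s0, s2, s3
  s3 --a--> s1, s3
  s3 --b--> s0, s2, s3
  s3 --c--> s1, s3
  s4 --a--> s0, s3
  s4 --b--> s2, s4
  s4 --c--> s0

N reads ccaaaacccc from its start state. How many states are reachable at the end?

Start: {s0}
read c: {s0, s2, s3}
read c: {s0, s1, s2, s3}
read a: {s0, s1, s2, s3}
read a: {s0, s1, s2, s3}
read a: {s0, s1, s2, s3}
read a: {s0, s1, s2, s3}
read c: {s0, s1, s2, s3}
read c: {s0, s1, s2, s3}
read c: {s0, s1, s2, s3}
read c: {s0, s1, s2, s3}
Final reachable set {s0, s1, s2, s3} has 4 states.

4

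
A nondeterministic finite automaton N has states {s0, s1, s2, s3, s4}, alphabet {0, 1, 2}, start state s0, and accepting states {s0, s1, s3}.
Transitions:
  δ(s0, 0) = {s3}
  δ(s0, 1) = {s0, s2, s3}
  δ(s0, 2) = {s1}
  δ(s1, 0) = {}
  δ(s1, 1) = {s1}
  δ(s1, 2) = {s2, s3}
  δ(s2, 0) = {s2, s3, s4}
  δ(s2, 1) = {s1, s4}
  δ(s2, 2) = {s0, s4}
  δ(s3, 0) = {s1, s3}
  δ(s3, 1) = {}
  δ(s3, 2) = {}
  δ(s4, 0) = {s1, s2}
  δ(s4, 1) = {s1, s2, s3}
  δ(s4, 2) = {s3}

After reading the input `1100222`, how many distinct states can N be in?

3

Start: {s0}
read 1: {s0, s2, s3}
read 1: {s0, s1, s2, s3, s4}
read 0: {s1, s2, s3, s4}
read 0: {s1, s2, s3, s4}
read 2: {s0, s2, s3, s4}
read 2: {s0, s1, s3, s4}
read 2: {s1, s2, s3}
Final reachable set {s1, s2, s3} has 3 states.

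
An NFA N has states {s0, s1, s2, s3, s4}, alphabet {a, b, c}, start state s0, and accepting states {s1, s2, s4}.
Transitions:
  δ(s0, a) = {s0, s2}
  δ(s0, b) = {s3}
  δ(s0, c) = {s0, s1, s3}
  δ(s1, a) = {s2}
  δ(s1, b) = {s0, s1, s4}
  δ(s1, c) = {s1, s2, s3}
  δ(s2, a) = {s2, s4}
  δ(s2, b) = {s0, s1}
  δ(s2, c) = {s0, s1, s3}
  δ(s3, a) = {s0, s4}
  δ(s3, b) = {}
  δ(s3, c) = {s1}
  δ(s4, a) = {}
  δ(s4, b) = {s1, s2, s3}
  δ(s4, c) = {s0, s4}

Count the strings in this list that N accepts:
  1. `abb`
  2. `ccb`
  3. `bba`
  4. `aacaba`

`abb`: accepted
`ccb`: accepted
`bba`: rejected
`aacaba`: accepted

3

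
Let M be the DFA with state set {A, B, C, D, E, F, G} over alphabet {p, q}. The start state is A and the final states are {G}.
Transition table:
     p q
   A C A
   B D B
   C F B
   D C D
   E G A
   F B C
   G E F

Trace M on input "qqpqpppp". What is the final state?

B

A --q--> A
A --q--> A
A --p--> C
C --q--> B
B --p--> D
D --p--> C
C --p--> F
F --p--> B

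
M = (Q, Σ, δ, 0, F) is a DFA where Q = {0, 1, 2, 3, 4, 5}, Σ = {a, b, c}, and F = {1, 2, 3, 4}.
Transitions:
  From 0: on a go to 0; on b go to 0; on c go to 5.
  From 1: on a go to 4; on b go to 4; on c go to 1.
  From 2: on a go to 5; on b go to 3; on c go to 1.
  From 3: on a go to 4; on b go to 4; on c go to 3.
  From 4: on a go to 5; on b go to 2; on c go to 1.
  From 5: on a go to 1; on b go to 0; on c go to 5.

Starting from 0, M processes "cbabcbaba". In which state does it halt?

0 --c--> 5
5 --b--> 0
0 --a--> 0
0 --b--> 0
0 --c--> 5
5 --b--> 0
0 --a--> 0
0 --b--> 0
0 --a--> 0

0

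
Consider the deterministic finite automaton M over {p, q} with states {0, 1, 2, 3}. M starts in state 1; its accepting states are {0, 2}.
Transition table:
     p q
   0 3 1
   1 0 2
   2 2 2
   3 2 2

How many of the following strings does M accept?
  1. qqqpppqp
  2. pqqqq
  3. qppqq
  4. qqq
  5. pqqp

qqqpppqp: accepted
pqqqq: accepted
qppqq: accepted
qqq: accepted
pqqp: accepted

5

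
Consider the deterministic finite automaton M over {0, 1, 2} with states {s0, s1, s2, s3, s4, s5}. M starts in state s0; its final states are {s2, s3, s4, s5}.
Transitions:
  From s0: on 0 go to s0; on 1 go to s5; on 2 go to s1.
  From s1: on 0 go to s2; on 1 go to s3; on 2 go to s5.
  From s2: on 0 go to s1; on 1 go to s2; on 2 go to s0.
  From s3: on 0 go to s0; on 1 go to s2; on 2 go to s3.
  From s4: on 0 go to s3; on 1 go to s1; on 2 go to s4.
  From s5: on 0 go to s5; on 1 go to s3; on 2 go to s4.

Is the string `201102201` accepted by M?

s0 --2--> s1
s1 --0--> s2
s2 --1--> s2
s2 --1--> s2
s2 --0--> s1
s1 --2--> s5
s5 --2--> s4
s4 --0--> s3
s3 --1--> s2
End in state s2, which is an accepting state.

accepted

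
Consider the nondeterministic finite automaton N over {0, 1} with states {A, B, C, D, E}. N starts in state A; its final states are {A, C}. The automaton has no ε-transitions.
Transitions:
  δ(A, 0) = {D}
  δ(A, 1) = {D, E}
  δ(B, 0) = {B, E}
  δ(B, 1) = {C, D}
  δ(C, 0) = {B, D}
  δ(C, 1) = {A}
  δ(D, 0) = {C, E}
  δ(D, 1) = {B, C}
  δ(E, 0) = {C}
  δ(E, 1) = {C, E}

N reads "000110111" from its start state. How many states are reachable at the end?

5

Start: {A}
read 0: {D}
read 0: {C, E}
read 0: {B, C, D}
read 1: {A, B, C, D}
read 1: {A, B, C, D, E}
read 0: {B, C, D, E}
read 1: {A, B, C, D, E}
read 1: {A, B, C, D, E}
read 1: {A, B, C, D, E}
Final reachable set {A, B, C, D, E} has 5 states.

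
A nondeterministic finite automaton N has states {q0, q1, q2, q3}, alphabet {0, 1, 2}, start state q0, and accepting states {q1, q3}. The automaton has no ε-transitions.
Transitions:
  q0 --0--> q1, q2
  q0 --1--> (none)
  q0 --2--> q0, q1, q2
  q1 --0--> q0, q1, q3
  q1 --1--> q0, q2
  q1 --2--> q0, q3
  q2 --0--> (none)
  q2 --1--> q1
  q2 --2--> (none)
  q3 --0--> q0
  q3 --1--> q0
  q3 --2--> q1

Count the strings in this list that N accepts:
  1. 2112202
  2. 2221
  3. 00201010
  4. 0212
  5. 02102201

2112202: accepted
2221: accepted
00201010: accepted
0212: accepted
02102201: accepted

5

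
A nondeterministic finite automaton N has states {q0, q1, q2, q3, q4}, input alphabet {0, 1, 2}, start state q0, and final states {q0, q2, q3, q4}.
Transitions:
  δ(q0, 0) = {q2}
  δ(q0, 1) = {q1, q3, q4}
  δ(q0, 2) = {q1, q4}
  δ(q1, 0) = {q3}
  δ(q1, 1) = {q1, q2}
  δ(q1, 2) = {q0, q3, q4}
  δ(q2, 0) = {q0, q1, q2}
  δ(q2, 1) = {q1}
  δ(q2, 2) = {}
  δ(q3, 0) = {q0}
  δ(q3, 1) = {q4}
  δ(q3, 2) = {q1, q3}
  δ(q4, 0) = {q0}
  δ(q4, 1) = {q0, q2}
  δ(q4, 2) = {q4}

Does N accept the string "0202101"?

rejected

Start: {q0}
read 0: {q2}
read 2: {}
The reachable set is empty and stays empty for the remaining 5 symbols.
Reachable ∩ accepting = {} — empty.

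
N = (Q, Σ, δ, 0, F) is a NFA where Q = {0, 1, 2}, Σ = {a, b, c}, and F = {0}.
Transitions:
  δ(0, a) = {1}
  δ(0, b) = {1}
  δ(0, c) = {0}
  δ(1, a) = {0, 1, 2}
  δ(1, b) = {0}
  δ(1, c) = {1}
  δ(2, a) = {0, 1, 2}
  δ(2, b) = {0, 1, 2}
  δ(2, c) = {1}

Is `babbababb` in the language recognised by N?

accepted

Start: {0}
read b: {1}
read a: {0, 1, 2}
read b: {0, 1, 2}
read b: {0, 1, 2}
read a: {0, 1, 2}
read b: {0, 1, 2}
read a: {0, 1, 2}
read b: {0, 1, 2}
read b: {0, 1, 2}
Reachable ∩ accepting = {0} — nonempty.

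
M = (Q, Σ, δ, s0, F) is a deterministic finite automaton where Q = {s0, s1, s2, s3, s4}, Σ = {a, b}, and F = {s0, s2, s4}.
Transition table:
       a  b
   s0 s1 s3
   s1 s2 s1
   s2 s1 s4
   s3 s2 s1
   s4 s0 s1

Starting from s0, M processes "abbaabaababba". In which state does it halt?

s0 --a--> s1
s1 --b--> s1
s1 --b--> s1
s1 --a--> s2
s2 --a--> s1
s1 --b--> s1
s1 --a--> s2
s2 --a--> s1
s1 --b--> s1
s1 --a--> s2
s2 --b--> s4
s4 --b--> s1
s1 --a--> s2

s2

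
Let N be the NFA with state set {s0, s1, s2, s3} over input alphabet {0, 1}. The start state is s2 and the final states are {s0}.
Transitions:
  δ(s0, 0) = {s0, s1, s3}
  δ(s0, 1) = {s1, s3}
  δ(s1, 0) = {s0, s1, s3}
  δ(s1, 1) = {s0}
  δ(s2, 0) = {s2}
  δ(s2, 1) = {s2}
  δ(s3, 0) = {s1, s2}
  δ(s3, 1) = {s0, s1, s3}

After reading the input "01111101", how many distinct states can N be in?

1

Start: {s2}
read 0: {s2}
read 1: {s2}
read 1: {s2}
read 1: {s2}
read 1: {s2}
read 1: {s2}
read 0: {s2}
read 1: {s2}
Final reachable set {s2} has 1 state.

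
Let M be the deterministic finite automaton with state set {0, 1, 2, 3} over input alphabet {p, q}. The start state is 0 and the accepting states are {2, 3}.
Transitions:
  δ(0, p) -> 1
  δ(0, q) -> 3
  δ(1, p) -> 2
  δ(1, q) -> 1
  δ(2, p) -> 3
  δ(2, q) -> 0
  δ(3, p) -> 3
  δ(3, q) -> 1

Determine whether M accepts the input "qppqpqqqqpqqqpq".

0 --q--> 3
3 --p--> 3
3 --p--> 3
3 --q--> 1
1 --p--> 2
2 --q--> 0
0 --q--> 3
3 --q--> 1
1 --q--> 1
1 --p--> 2
2 --q--> 0
0 --q--> 3
3 --q--> 1
1 --p--> 2
2 --q--> 0
End in state 0, which is not an accepting state.

rejected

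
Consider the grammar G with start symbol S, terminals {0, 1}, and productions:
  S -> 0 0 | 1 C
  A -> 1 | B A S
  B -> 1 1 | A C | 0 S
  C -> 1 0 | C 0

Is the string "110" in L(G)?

S ⇒ 1C ⇒ 110

yes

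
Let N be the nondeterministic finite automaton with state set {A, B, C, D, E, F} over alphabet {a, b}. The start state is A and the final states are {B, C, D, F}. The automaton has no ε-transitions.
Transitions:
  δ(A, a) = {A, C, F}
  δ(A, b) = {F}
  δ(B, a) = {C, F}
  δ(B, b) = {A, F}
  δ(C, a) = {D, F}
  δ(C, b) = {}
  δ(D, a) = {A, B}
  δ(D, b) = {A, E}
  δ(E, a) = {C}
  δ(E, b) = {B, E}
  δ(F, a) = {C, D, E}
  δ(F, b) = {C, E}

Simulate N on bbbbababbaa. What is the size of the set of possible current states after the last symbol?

Start: {A}
read b: {F}
read b: {C, E}
read b: {B, E}
read b: {A, B, E, F}
read a: {A, C, D, E, F}
read b: {A, B, C, E, F}
read a: {A, C, D, E, F}
read b: {A, B, C, E, F}
read b: {A, B, C, E, F}
read a: {A, C, D, E, F}
read a: {A, B, C, D, E, F}
Final reachable set {A, B, C, D, E, F} has 6 states.

6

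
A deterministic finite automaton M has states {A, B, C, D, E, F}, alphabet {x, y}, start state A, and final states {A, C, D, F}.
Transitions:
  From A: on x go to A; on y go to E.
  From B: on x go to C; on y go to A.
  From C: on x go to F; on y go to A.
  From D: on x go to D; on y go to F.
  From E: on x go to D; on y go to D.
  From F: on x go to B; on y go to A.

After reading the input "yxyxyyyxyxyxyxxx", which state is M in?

D

A --y--> E
E --x--> D
D --y--> F
F --x--> B
B --y--> A
A --y--> E
E --y--> D
D --x--> D
D --y--> F
F --x--> B
B --y--> A
A --x--> A
A --y--> E
E --x--> D
D --x--> D
D --x--> D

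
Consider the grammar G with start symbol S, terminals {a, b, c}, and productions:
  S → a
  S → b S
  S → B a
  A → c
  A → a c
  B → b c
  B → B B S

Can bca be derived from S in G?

S ⇒ Ba ⇒ bca

yes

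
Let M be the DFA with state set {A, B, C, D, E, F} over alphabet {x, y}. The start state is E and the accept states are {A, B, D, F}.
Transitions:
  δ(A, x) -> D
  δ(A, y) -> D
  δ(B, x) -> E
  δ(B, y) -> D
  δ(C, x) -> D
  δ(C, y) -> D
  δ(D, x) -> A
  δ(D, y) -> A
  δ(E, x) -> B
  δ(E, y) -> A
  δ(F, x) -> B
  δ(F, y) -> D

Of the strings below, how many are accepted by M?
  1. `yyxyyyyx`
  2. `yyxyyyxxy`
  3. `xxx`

`yyxyyyyx`: accepted
`yyxyyyxxy`: accepted
`xxx`: accepted

3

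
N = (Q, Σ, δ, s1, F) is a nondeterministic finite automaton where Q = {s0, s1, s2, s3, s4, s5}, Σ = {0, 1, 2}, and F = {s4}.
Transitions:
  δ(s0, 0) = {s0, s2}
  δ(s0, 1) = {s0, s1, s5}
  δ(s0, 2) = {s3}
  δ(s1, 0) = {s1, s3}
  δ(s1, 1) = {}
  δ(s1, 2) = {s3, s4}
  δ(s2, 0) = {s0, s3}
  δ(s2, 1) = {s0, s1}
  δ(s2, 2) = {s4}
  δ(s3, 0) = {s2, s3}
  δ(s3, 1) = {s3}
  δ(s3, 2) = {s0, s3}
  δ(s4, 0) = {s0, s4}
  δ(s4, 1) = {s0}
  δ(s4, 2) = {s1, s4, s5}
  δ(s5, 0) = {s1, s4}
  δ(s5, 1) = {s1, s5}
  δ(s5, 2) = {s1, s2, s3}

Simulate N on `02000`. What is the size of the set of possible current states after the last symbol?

Start: {s1}
read 0: {s1, s3}
read 2: {s0, s3, s4}
read 0: {s0, s2, s3, s4}
read 0: {s0, s2, s3, s4}
read 0: {s0, s2, s3, s4}
Final reachable set {s0, s2, s3, s4} has 4 states.

4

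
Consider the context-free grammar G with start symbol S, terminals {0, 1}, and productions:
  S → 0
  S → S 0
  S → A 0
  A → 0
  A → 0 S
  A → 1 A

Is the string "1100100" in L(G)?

no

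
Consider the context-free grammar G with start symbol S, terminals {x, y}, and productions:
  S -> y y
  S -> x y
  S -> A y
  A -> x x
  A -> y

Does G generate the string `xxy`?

S ⇒ Ay ⇒ xxy

yes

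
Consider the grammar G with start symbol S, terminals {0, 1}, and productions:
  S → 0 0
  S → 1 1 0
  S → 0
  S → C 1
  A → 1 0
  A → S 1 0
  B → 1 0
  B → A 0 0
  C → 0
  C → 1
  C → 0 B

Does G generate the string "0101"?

S ⇒ C1 ⇒ 0B1 ⇒ 0101

yes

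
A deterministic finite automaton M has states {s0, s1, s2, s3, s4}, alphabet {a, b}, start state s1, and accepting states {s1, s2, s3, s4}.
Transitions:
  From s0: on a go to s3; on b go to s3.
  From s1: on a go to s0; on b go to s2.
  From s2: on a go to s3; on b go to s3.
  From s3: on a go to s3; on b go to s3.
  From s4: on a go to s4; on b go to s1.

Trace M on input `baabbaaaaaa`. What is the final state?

s1 --b--> s2
s2 --a--> s3
s3 --a--> s3
s3 --b--> s3
s3 --b--> s3
s3 --a--> s3
s3 --a--> s3
s3 --a--> s3
s3 --a--> s3
s3 --a--> s3
s3 --a--> s3

s3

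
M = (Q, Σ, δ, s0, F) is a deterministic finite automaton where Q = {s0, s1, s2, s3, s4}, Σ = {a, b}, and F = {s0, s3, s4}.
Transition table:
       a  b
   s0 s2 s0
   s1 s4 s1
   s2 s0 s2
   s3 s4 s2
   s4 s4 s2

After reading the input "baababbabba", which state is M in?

s0 --b--> s0
s0 --a--> s2
s2 --a--> s0
s0 --b--> s0
s0 --a--> s2
s2 --b--> s2
s2 --b--> s2
s2 --a--> s0
s0 --b--> s0
s0 --b--> s0
s0 --a--> s2

s2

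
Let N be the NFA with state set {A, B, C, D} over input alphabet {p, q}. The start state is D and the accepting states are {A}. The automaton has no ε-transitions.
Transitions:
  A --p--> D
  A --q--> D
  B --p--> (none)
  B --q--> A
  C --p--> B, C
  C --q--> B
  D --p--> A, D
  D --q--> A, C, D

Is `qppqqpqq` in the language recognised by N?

Start: {D}
read q: {A, C, D}
read p: {A, B, C, D}
read p: {A, B, C, D}
read q: {A, B, C, D}
read q: {A, B, C, D}
read p: {A, B, C, D}
read q: {A, B, C, D}
read q: {A, B, C, D}
Reachable ∩ accepting = {A} — nonempty.

accepted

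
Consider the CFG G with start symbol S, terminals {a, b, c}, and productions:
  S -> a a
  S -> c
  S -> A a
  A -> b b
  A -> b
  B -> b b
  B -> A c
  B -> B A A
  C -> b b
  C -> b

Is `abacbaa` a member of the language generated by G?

no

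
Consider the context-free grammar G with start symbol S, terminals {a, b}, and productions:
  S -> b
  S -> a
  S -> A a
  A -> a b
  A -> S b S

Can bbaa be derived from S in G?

S ⇒ Aa ⇒ SbSa ⇒ bbSa ⇒ bbaa

yes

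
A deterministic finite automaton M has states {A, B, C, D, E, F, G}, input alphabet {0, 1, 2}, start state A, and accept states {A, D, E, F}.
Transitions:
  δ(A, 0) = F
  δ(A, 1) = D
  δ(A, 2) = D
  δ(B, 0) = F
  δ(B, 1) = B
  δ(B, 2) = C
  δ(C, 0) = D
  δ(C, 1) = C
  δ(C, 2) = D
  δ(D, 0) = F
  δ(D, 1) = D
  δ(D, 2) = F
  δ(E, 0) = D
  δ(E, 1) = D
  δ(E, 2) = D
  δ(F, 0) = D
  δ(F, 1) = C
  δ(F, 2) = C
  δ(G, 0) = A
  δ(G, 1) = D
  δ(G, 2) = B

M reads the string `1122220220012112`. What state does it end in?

F

A --1--> D
D --1--> D
D --2--> F
F --2--> C
C --2--> D
D --2--> F
F --0--> D
D --2--> F
F --2--> C
C --0--> D
D --0--> F
F --1--> C
C --2--> D
D --1--> D
D --1--> D
D --2--> F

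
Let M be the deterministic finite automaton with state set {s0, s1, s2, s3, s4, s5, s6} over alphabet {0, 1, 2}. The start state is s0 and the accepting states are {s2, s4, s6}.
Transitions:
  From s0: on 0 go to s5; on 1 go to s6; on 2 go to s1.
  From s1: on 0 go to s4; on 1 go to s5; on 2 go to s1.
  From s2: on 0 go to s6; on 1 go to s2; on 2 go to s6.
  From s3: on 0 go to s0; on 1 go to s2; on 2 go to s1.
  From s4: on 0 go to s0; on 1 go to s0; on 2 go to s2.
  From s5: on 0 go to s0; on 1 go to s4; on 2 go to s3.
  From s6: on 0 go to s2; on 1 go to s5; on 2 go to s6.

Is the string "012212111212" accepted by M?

rejected

s0 --0--> s5
s5 --1--> s4
s4 --2--> s2
s2 --2--> s6
s6 --1--> s5
s5 --2--> s3
s3 --1--> s2
s2 --1--> s2
s2 --1--> s2
s2 --2--> s6
s6 --1--> s5
s5 --2--> s3
End in state s3, which is not an accepting state.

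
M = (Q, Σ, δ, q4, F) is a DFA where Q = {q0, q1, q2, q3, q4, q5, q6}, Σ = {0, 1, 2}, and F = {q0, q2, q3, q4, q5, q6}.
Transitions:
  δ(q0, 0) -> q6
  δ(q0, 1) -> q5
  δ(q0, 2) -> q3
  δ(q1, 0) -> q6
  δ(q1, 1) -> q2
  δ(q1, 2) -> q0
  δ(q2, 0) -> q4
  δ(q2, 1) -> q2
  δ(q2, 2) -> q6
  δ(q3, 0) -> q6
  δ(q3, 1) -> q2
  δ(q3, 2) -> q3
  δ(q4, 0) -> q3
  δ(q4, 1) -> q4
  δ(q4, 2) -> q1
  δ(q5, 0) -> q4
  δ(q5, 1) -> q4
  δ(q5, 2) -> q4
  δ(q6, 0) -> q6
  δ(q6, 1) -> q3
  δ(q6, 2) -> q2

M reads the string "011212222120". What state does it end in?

q4 --0--> q3
q3 --1--> q2
q2 --1--> q2
q2 --2--> q6
q6 --1--> q3
q3 --2--> q3
q3 --2--> q3
q3 --2--> q3
q3 --2--> q3
q3 --1--> q2
q2 --2--> q6
q6 --0--> q6

q6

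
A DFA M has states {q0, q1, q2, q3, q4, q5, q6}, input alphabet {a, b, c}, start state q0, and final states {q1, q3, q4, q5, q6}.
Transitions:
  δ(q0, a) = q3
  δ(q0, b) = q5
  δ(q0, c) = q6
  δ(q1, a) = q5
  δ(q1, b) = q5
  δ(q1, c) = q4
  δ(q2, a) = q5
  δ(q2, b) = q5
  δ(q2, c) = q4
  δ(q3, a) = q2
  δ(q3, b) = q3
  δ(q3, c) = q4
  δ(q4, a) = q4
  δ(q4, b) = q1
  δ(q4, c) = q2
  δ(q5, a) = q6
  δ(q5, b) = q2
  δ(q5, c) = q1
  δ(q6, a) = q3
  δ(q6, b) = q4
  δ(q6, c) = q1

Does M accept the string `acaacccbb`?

rejected

q0 --a--> q3
q3 --c--> q4
q4 --a--> q4
q4 --a--> q4
q4 --c--> q2
q2 --c--> q4
q4 --c--> q2
q2 --b--> q5
q5 --b--> q2
End in state q2, which is not an accepting state.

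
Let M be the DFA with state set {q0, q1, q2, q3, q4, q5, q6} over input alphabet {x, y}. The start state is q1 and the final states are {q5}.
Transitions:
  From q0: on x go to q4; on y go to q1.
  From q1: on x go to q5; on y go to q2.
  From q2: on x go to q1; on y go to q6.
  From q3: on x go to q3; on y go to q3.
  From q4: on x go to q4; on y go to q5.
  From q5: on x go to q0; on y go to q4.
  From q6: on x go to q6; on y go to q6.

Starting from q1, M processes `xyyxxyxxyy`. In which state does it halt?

q1 --x--> q5
q5 --y--> q4
q4 --y--> q5
q5 --x--> q0
q0 --x--> q4
q4 --y--> q5
q5 --x--> q0
q0 --x--> q4
q4 --y--> q5
q5 --y--> q4

q4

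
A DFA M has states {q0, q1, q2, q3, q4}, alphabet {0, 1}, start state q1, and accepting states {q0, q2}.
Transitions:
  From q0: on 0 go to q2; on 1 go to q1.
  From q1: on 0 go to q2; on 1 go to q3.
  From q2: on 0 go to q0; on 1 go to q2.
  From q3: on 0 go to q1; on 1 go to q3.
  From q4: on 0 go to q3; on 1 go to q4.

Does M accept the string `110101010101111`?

rejected

q1 --1--> q3
q3 --1--> q3
q3 --0--> q1
q1 --1--> q3
q3 --0--> q1
q1 --1--> q3
q3 --0--> q1
q1 --1--> q3
q3 --0--> q1
q1 --1--> q3
q3 --0--> q1
q1 --1--> q3
q3 --1--> q3
q3 --1--> q3
q3 --1--> q3
End in state q3, which is not an accepting state.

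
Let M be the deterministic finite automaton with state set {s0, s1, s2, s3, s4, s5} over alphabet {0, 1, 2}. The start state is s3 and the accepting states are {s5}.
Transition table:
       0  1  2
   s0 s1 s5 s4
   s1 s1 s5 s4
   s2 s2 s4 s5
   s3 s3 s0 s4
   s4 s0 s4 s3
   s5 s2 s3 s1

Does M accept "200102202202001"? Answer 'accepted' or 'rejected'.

accepted

s3 --2--> s4
s4 --0--> s0
s0 --0--> s1
s1 --1--> s5
s5 --0--> s2
s2 --2--> s5
s5 --2--> s1
s1 --0--> s1
s1 --2--> s4
s4 --2--> s3
s3 --0--> s3
s3 --2--> s4
s4 --0--> s0
s0 --0--> s1
s1 --1--> s5
End in state s5, which is an accepting state.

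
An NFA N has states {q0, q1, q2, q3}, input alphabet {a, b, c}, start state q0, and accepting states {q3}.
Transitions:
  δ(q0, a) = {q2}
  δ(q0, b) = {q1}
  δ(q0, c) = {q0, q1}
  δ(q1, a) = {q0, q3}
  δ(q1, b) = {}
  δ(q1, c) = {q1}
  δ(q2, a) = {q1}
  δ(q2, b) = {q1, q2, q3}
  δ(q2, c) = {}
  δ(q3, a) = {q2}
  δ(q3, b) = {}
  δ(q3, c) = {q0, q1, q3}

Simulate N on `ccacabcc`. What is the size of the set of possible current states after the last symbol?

3

Start: {q0}
read c: {q0, q1}
read c: {q0, q1}
read a: {q0, q2, q3}
read c: {q0, q1, q3}
read a: {q0, q2, q3}
read b: {q1, q2, q3}
read c: {q0, q1, q3}
read c: {q0, q1, q3}
Final reachable set {q0, q1, q3} has 3 states.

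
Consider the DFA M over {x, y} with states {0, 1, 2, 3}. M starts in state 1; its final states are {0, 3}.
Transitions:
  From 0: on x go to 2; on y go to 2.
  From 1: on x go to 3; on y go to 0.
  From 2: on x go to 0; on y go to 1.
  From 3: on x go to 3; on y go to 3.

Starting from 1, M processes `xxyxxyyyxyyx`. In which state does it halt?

1 --x--> 3
3 --x--> 3
3 --y--> 3
3 --x--> 3
3 --x--> 3
3 --y--> 3
3 --y--> 3
3 --y--> 3
3 --x--> 3
3 --y--> 3
3 --y--> 3
3 --x--> 3

3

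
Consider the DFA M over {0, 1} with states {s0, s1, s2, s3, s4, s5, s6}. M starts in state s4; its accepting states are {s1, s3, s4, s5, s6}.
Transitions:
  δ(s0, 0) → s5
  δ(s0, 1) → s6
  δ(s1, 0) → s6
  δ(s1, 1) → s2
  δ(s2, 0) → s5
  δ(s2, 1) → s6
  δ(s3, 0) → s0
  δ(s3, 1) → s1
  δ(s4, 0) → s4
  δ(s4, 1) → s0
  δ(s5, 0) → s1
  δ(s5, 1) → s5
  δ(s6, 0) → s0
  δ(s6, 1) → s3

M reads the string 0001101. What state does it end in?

s6

s4 --0--> s4
s4 --0--> s4
s4 --0--> s4
s4 --1--> s0
s0 --1--> s6
s6 --0--> s0
s0 --1--> s6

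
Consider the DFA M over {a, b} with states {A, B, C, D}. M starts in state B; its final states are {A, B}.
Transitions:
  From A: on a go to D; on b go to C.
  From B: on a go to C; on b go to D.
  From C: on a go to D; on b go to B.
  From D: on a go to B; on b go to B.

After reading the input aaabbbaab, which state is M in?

B

B --a--> C
C --a--> D
D --a--> B
B --b--> D
D --b--> B
B --b--> D
D --a--> B
B --a--> C
C --b--> B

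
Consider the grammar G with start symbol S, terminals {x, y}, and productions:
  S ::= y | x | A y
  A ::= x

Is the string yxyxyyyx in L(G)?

no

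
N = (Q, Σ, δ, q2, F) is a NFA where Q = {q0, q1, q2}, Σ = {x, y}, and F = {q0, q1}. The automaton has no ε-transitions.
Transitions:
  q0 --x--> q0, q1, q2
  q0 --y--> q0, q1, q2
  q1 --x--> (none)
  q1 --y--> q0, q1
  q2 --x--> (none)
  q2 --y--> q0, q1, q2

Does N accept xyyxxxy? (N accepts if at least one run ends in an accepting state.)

rejected

Start: {q2}
read x: {}
The reachable set is empty and stays empty for the remaining 6 symbols.
Reachable ∩ accepting = {} — empty.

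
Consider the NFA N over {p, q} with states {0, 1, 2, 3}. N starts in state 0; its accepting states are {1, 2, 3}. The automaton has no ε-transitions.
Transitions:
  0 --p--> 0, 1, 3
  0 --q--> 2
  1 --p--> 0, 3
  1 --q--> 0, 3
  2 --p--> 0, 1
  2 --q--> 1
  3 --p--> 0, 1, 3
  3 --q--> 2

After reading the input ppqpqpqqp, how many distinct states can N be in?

Start: {0}
read p: {0, 1, 3}
read p: {0, 1, 3}
read q: {0, 2, 3}
read p: {0, 1, 3}
read q: {0, 2, 3}
read p: {0, 1, 3}
read q: {0, 2, 3}
read q: {1, 2}
read p: {0, 1, 3}
Final reachable set {0, 1, 3} has 3 states.

3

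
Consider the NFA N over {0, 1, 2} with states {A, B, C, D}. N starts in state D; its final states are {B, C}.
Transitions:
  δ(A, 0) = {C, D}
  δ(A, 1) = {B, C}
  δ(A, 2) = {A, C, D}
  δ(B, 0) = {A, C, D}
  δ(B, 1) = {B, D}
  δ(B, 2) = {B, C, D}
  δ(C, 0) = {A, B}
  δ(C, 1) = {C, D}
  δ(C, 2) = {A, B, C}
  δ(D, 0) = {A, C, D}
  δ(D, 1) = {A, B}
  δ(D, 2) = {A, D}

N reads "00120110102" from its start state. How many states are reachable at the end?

4

Start: {D}
read 0: {A, C, D}
read 0: {A, B, C, D}
read 1: {A, B, C, D}
read 2: {A, B, C, D}
read 0: {A, B, C, D}
read 1: {A, B, C, D}
read 1: {A, B, C, D}
read 0: {A, B, C, D}
read 1: {A, B, C, D}
read 0: {A, B, C, D}
read 2: {A, B, C, D}
Final reachable set {A, B, C, D} has 4 states.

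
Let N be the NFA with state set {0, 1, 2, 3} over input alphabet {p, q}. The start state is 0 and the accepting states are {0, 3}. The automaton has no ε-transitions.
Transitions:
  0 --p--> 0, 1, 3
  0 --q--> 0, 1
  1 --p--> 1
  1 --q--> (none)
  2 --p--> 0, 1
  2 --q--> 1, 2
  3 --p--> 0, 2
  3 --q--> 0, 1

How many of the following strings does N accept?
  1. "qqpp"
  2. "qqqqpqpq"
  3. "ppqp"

"qqpp": accepted
"qqqqpqpq": accepted
"ppqp": accepted

3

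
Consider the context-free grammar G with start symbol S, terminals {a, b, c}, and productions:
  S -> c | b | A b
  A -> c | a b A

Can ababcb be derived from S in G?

yes

S ⇒ Ab ⇒ abAb ⇒ ababAb ⇒ ababcb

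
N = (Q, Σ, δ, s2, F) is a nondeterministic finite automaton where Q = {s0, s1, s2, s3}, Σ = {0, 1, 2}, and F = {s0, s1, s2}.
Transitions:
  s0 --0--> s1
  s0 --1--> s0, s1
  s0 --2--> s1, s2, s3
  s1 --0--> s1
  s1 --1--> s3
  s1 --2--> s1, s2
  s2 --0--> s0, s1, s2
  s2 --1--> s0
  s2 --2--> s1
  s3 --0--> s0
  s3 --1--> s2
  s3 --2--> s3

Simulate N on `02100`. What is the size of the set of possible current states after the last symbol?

Start: {s2}
read 0: {s0, s1, s2}
read 2: {s1, s2, s3}
read 1: {s0, s2, s3}
read 0: {s0, s1, s2}
read 0: {s0, s1, s2}
Final reachable set {s0, s1, s2} has 3 states.

3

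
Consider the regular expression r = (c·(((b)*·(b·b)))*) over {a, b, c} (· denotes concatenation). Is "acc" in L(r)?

no

No split of acc into u·v has c matching u and (((b)*·(b·b)))* matching v.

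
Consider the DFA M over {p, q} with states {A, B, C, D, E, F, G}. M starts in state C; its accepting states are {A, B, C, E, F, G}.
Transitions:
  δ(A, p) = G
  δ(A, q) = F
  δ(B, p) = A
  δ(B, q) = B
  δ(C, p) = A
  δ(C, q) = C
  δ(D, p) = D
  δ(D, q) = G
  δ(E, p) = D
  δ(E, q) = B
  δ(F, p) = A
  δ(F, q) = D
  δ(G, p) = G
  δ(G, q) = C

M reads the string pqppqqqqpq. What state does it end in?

C --p--> A
A --q--> F
F --p--> A
A --p--> G
G --q--> C
C --q--> C
C --q--> C
C --q--> C
C --p--> A
A --q--> F

F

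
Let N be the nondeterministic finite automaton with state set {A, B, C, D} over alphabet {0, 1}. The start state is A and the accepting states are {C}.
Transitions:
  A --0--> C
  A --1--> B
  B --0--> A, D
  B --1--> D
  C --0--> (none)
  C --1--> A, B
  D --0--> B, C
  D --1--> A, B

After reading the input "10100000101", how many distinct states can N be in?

Start: {A}
read 1: {B}
read 0: {A, D}
read 1: {A, B}
read 0: {A, C, D}
read 0: {B, C}
read 0: {A, D}
read 0: {B, C}
read 0: {A, D}
read 1: {A, B}
read 0: {A, C, D}
read 1: {A, B}
Final reachable set {A, B} has 2 states.

2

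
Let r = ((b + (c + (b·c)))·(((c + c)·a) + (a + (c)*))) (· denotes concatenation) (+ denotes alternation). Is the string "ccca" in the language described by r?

no

No split of ccca into u·v has (b+(c+(b·c))) matching u and (((c+c)·a)+(a+(c)*)) matching v.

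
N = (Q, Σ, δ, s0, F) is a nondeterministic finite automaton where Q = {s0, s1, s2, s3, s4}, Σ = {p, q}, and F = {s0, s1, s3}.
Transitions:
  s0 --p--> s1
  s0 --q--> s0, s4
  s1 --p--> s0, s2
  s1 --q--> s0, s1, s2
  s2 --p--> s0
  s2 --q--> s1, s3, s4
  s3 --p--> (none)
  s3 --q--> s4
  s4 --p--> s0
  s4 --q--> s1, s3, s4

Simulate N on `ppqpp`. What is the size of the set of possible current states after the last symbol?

Start: {s0}
read p: {s1}
read p: {s0, s2}
read q: {s0, s1, s3, s4}
read p: {s0, s1, s2}
read p: {s0, s1, s2}
Final reachable set {s0, s1, s2} has 3 states.

3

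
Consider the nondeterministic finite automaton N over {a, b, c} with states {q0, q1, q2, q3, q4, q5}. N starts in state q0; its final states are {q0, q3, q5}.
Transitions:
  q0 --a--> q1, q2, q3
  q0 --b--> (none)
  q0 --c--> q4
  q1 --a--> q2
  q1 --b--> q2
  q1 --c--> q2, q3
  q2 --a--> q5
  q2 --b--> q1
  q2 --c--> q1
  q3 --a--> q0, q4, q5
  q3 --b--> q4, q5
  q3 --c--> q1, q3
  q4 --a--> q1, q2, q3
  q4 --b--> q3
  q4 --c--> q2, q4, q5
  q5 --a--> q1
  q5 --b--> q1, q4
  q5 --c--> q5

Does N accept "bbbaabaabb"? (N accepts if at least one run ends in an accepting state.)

rejected

Start: {q0}
read b: {}
The reachable set is empty and stays empty for the remaining 9 symbols.
Reachable ∩ accepting = {} — empty.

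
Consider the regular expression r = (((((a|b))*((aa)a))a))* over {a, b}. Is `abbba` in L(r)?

no

abbba cannot be split into zero or more pieces each matching ((((a|b))*((aa)a))a).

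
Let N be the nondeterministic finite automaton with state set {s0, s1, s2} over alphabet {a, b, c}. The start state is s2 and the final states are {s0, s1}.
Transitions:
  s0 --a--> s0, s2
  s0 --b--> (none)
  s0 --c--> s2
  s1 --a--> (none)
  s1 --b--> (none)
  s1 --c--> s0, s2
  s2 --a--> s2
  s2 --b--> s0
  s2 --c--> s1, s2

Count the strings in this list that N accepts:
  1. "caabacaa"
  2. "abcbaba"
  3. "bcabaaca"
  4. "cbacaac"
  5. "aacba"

"caabacaa": rejected
"abcbaba": accepted
"bcabaaca": rejected
"cbacaac": accepted
"aacba": accepted

3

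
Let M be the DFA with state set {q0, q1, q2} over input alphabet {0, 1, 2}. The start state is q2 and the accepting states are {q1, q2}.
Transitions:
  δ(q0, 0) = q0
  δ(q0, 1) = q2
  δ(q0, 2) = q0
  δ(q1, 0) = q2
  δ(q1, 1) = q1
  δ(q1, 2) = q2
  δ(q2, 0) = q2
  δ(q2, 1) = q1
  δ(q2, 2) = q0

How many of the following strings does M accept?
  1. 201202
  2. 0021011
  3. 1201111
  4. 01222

2

201202: rejected
0021011: accepted
1201111: accepted
01222: rejected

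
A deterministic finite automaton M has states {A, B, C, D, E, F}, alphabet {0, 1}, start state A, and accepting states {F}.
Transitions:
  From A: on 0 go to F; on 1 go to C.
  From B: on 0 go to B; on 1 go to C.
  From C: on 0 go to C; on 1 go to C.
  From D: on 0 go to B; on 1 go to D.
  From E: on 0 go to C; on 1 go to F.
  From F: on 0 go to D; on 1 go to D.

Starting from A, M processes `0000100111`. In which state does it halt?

C

A --0--> F
F --0--> D
D --0--> B
B --0--> B
B --1--> C
C --0--> C
C --0--> C
C --1--> C
C --1--> C
C --1--> C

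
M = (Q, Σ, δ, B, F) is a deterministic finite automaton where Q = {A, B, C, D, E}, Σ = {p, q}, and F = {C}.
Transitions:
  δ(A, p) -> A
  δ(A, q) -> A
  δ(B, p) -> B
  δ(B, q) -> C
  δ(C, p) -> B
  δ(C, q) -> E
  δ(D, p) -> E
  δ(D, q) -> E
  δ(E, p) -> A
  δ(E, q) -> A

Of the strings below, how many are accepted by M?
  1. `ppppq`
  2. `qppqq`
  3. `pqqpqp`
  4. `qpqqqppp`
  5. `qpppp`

1

`ppppq`: accepted
`qppqq`: rejected
`pqqpqp`: rejected
`qpqqqppp`: rejected
`qpppp`: rejected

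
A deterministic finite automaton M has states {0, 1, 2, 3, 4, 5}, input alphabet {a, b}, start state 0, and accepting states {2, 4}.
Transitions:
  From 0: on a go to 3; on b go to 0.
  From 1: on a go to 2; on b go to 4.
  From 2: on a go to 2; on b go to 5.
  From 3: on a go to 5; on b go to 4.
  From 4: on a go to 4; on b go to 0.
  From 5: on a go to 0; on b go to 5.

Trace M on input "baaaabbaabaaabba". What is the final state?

0

0 --b--> 0
0 --a--> 3
3 --a--> 5
5 --a--> 0
0 --a--> 3
3 --b--> 4
4 --b--> 0
0 --a--> 3
3 --a--> 5
5 --b--> 5
5 --a--> 0
0 --a--> 3
3 --a--> 5
5 --b--> 5
5 --b--> 5
5 --a--> 0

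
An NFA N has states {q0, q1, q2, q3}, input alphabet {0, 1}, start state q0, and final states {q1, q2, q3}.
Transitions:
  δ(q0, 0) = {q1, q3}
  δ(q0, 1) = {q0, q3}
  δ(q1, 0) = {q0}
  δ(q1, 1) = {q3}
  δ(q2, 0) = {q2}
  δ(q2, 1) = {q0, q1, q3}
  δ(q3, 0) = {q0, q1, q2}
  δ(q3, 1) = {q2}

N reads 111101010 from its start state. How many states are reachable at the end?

Start: {q0}
read 1: {q0, q3}
read 1: {q0, q2, q3}
read 1: {q0, q1, q2, q3}
read 1: {q0, q1, q2, q3}
read 0: {q0, q1, q2, q3}
read 1: {q0, q1, q2, q3}
read 0: {q0, q1, q2, q3}
read 1: {q0, q1, q2, q3}
read 0: {q0, q1, q2, q3}
Final reachable set {q0, q1, q2, q3} has 4 states.

4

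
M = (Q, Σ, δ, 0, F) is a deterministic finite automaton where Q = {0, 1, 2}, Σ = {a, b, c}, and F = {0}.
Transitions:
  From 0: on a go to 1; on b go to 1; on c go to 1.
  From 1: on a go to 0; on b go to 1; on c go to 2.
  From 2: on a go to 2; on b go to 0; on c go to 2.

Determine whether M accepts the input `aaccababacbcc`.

rejected

0 --a--> 1
1 --a--> 0
0 --c--> 1
1 --c--> 2
2 --a--> 2
2 --b--> 0
0 --a--> 1
1 --b--> 1
1 --a--> 0
0 --c--> 1
1 --b--> 1
1 --c--> 2
2 --c--> 2
End in state 2, which is not an accepting state.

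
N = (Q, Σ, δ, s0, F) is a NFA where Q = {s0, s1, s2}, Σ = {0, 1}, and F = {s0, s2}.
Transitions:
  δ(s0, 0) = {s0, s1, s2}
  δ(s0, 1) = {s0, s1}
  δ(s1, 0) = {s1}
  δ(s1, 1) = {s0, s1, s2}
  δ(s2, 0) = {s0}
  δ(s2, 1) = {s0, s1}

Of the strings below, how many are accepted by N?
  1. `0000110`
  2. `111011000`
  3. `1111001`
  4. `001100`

4

`0000110`: accepted
`111011000`: accepted
`1111001`: accepted
`001100`: accepted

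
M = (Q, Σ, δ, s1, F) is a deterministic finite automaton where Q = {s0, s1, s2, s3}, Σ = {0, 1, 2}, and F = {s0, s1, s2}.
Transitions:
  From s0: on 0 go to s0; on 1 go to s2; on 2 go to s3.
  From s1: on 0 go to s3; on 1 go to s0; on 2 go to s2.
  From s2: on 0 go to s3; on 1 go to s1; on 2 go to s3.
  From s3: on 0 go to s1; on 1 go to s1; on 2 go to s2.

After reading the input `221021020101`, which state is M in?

s1 --2--> s2
s2 --2--> s3
s3 --1--> s1
s1 --0--> s3
s3 --2--> s2
s2 --1--> s1
s1 --0--> s3
s3 --2--> s2
s2 --0--> s3
s3 --1--> s1
s1 --0--> s3
s3 --1--> s1

s1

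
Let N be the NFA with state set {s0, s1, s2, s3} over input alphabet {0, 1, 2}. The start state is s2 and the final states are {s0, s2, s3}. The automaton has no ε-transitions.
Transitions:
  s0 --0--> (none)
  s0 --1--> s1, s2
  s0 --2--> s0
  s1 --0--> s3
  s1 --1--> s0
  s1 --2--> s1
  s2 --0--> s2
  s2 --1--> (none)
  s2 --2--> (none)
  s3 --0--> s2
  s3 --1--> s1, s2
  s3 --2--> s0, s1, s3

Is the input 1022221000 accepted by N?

Start: {s2}
read 1: {}
The reachable set is empty and stays empty for the remaining 9 symbols.
Reachable ∩ accepting = {} — empty.

rejected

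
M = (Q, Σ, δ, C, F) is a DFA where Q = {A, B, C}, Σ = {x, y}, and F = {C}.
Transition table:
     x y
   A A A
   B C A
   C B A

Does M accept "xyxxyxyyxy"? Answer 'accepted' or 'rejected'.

C --x--> B
B --y--> A
A --x--> A
A --x--> A
A --y--> A
A --x--> A
A --y--> A
A --y--> A
A --x--> A
A --y--> A
End in state A, which is not an accepting state.

rejected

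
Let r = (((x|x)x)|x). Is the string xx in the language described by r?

The left alternative ((x|x)x) matches xx.

yes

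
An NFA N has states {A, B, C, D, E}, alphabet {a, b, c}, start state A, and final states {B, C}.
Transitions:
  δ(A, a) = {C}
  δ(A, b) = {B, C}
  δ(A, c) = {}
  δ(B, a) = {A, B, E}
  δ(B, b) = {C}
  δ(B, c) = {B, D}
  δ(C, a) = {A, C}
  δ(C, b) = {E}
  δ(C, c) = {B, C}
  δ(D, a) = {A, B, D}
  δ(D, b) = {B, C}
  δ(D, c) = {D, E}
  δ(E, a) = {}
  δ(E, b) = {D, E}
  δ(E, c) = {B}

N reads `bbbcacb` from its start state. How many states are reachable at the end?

4

Start: {A}
read b: {B, C}
read b: {C, E}
read b: {D, E}
read c: {B, D, E}
read a: {A, B, D, E}
read c: {B, D, E}
read b: {B, C, D, E}
Final reachable set {B, C, D, E} has 4 states.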